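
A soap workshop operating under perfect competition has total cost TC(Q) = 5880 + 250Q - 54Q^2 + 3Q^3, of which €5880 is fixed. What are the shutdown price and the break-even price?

Shutdown price = €7; break-even price = €502

Shutdown price = min AVC. AVC = 250 - 54Q + 3Q^2, with vertex at Q = 9 and minimum €7.
ATC = 5880/Q + 250 - 54Q + 3Q^2. Setting dATC/dQ = −5880/Q^2 − 54 + 6Q = 0 gives Q = 14 (since 6·14^3 − 54·14^2 = 5880).
min ATC = 5880/14 + 250 − 54·14 + 3·14^2 = €502. That is the break-even price.
Between these two prices the firm operates at a loss; above €502 it earns a profit.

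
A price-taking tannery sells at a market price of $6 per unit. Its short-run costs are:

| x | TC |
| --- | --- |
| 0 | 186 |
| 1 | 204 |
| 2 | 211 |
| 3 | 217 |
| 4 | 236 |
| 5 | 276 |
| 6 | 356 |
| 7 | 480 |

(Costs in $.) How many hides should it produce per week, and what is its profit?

x = 0 (shut down); profit = -$186

Compute π = P·x − TC at each output: x=0: -186; x=1: -198; x=2: -199; x=3: -199; x=4: -212; x=5: -246; x=6: -320; x=7: -438.
Profit is highest at x = 0. Equivalently, the lowest AVC in the table is 31/3 ≈ $10.33 at x = 3, and P = $6 falls below it — price never covers variable cost, so the firm shuts down and loses only its fixed cost.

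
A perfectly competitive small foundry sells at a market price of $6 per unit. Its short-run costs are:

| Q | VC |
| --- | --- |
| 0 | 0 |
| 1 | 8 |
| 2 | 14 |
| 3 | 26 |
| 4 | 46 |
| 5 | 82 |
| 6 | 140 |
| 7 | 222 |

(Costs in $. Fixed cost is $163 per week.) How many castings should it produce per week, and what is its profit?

Compute π = P·Q − TC at each output: Q=0: -163; Q=1: -165; Q=2: -165; Q=3: -171; Q=4: -185; Q=5: -215; Q=6: -267; Q=7: -343.
Profit is highest at Q = 0. Equivalently, the lowest AVC in the table is 14/2 ≈ $7 at Q = 2, and P = $6 falls below it — price never covers variable cost, so the firm shuts down and loses only its fixed cost.

Q = 0 (shut down); profit = -$163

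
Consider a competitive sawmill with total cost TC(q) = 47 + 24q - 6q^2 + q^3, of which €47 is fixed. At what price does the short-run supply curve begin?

Short-run supply begins at min AVC. From VC = 24q - 6q^2 + q^3, AVC = 24 - 6q + q^2.
dAVC/dq = -6 + 2q = 0 gives q = 3. min AVC = 24 - 6·3 + 3^2 = 15.
So the shutdown price is €15.

€15 per unit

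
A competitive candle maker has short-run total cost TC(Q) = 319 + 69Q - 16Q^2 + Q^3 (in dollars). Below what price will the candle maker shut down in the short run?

The firm shuts down when price falls below the minimum of average variable cost. AVC = VC/Q = 69 - 16Q + Q^2.
dAVC/dQ = -16 + 2Q = 0 gives Q = 8. min AVC = 69 - 16·8 + 8^2 = 5.
The firm shuts down for any P below $5.

$5 per unit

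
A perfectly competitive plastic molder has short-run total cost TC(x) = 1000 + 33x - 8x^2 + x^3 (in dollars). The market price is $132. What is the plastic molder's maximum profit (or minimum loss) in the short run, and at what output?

AVC = 33 - 8x + x^2; min AVC = $17 at x = 4. Since P = $132 ≥ min AVC, the firm produces.
With MC = 33 - 16x + 3x^2, P = MC on the upward-sloping part at x* = 9.
TR = 132·9 = 1188. TC = 1000 + 378 = 1378. Profit = 1188 − 1378 = -$190.
Shutting down would mean losing the fixed cost of $1000, so operating at a loss of $190 is better by $810.

Profit = -$190 at x = 9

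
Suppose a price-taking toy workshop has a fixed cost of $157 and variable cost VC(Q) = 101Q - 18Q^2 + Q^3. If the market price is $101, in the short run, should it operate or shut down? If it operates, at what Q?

Produce at Q = 12

Strip out fixed cost: VC = 101Q - 18Q^2 + Q^3. Then AVC = 101 - 18Q + Q^2 and MC = 101 - 36Q + 3Q^2.
AVC is minimized where dAVC/dQ = -18 + 2Q = 0, at Q = 9; min AVC = 101 - 18·9 + 9^2 = $20.
Because $101 ≥ $20, revenue can cover variable cost; the firm operates.
Set P = MC: 101 = 101 - 36Q + 3Q^2 → -36Q + 3Q^2 = 0. The roots are Q = 0 and Q = 12; the profit-maximizing output is on the rising part of MC, so Q* = 12.
Check: AVC at Q = 12 is $29 ≤ P, so revenue covers variable cost.
Profit = P·Q − TC = 101·12 − 505 = $707.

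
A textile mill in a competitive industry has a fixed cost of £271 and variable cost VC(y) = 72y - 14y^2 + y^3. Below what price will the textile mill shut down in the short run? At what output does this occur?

£23 per unit, at y = 7

The shutdown price is the minimum of AVC. VC = 72y - 14y^2 + y^3, so AVC = 72 - 14y + y^2.
At the minimum of AVC, MC = AVC. MC = 72 - 28y + 3y^2; setting MC = AVC gives 2y^2 - 14y = 0, so y = 7. min AVC = 23.
For P < £23 the firm produces nothing.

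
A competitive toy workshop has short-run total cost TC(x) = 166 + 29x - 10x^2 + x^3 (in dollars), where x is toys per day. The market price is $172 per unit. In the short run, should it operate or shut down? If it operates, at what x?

Strip out fixed cost: VC = 29x - 10x^2 + x^3. Then AVC = 29 - 10x + x^2 and MC = 29 - 20x + 3x^2.
AVC hits its minimum where MC = AVC, at x = 5, giving min AVC = 29 - 10·5 + 5^2 = $4.
Because $172 ≥ $4, revenue can cover variable cost; the firm operates.
Solving P = MC: -143 - 20x + 3x^2 = 0 ⇒ x = -13/3 or 11. On the upward-sloping branch, x* = 11.
Check: AVC at x = 11 is $40 ≤ P, so revenue covers variable cost.
Profit = P·x − TC = 172·11 − 606 = $1286.

Produce at x = 11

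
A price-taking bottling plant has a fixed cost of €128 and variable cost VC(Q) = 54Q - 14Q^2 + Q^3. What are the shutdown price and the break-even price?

Shutdown price = €5; break-even price = €22

AVC = 54 - 14Q + Q^2; minimized at Q = 7, giving min AVC = €5. That is the shutdown price.
ATC = 128/Q + 54 - 14Q + Q^2. Setting dATC/dQ = −128/Q^2 − 14 + 2Q = 0 gives Q = 8 (since 2·8^3 − 14·8^2 = 128).
min ATC = 128/8 + 54 − 14·8 + 8^2 = €22. That is the break-even price.
Between these two prices the firm operates at a loss; above €22 it earns a profit.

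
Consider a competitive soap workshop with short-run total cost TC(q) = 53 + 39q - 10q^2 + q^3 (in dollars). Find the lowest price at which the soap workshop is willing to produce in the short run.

$14 per unit

The shutdown price is the minimum of AVC. VC = 39q - 10q^2 + q^3, so AVC = 39 - 10q + q^2.
dAVC/dq = -10 + 2q = 0 gives q = 5. min AVC = 39 - 10·5 + 5^2 = 14.
The firm shuts down for any P below $14.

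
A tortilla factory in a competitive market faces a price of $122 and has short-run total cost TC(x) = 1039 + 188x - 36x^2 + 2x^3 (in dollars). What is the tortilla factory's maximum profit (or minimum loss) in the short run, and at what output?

Profit = -$71 at x = 11

AVC = 188 - 36x + 2x^2; min AVC = $26 at x = 9. Since P = $122 ≥ min AVC, the firm produces.
MC = 188 - 72x + 6x^2. Setting P = MC and taking the root on the rising branch gives x* = 11.
TR = 122·11 = 1342. TC = 1039 + 374 = 1413. Profit = 1342 − 1413 = -$71.
Shutting down would mean losing the fixed cost of $1039, so operating at a loss of $71 is better by $968.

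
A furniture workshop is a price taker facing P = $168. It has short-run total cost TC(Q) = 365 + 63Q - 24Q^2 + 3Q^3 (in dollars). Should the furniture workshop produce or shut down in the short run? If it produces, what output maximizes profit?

Produce at Q = 7

Variable cost is VC = 63Q - 24Q^2 + 3Q^3, so AVC = VC/Q = 63 - 24Q + 3Q^2 and MC = dTC/dQ = 63 - 48Q + 9Q^2.
The AVC parabola has its vertex at Q = 24/6 = 4, where AVC = 63 - 24·4 + 3·4^2 = $15.
Because $168 ≥ $15, revenue can cover variable cost; the firm operates.
P = MC gives -105 - 48Q + 9Q^2 = 0, with roots -5/3 and 7. Take the larger (rising MC): Q* = 7.
Check: AVC at Q = 7 is $42 ≤ P, so revenue covers variable cost.
Profit = P·Q − TC = 168·7 − 659 = $517.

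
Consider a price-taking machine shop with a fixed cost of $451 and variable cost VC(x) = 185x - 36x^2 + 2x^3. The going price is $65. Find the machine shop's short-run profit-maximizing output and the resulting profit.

AVC = 185 - 36x + 2x^2 has its minimum $23 at x = 9; price $65 clears that bar, so the firm operates.
MC = 185 - 72x + 6x^2. Setting P = MC and taking the root on the rising branch gives x* = 10.
TR = 65·10 = 650. TC = 451 + 250 = 701. Profit = 650 − 701 = -$51.
That loss of $51 beats the $451 the firm would lose by shutting down; producing recovers $400 of fixed cost.

Profit = -$51 at x = 10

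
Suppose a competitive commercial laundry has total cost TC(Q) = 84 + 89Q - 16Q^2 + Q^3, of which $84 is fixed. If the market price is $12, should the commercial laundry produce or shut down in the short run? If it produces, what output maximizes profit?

Shut down

Strip out fixed cost: VC = 89Q - 16Q^2 + Q^3. Then AVC = 89 - 16Q + Q^2 and MC = 89 - 32Q + 3Q^2.
The AVC parabola has its vertex at Q = 16/2 = 8, where AVC = 89 - 16·8 + 8^2 = $25.
Since P = $12 < min AVC = $25, price fails to cover variable cost at any output.
The firm minimizes its loss by shutting down and losing only its fixed cost of $84.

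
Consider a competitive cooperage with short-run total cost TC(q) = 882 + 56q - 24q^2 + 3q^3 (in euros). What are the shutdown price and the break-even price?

AVC = 56 - 24q + 3q^2; minimized at q = 4, giving min AVC = €8. That is the shutdown price.
ATC = 882/q + 56 - 24q + 3q^2. Setting dATC/dq = −882/q^2 − 24 + 6q = 0 gives q = 7 (since 6·7^3 − 24·7^2 = 882).
min ATC = 882/7 + 56 − 24·7 + 3·7^2 = €161. That is the break-even price.
For €8 ≤ P < €161 the firm produces at a loss; below €8 it shuts down.

Shutdown price = €8; break-even price = €161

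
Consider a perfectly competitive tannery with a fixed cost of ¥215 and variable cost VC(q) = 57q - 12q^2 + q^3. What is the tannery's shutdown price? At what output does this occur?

The firm shuts down when price falls below the minimum of average variable cost. AVC = VC/q = 57 - 12q + q^2.
dAVC/dq = -12 + 2q = 0 gives q = 6. min AVC = 57 - 12·6 + 6^2 = 21.
For P < ¥21 the firm produces nothing.

¥21 per unit, at q = 6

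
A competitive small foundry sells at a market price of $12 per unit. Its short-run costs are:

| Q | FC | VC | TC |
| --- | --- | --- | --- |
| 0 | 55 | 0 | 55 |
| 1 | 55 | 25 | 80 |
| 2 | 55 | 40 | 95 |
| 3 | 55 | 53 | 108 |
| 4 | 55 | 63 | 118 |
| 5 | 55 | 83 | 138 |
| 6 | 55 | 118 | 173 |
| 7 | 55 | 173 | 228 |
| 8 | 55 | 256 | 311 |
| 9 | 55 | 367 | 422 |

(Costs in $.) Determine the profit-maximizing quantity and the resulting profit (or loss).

Q = 0 (shut down); profit = -$55

Compute π = P·Q − TC at each output: Q=0: -55; Q=1: -68; Q=2: -71; Q=3: -72; Q=4: -70; Q=5: -78; Q=6: -101; Q=7: -144; Q=8: -215; Q=9: -314.
Profit is highest at Q = 0. Equivalently, the lowest AVC in the table is 63/4 ≈ $15.75 at Q = 4, and P = $12 falls below it — price never covers variable cost, so the firm shuts down and loses only its fixed cost.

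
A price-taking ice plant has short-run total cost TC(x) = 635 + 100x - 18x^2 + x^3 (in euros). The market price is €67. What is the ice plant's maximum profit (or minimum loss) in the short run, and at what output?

AVC = 100 - 18x + x^2; min AVC = €19 at x = 9. Since P = €67 ≥ min AVC, the firm produces.
With MC = 100 - 36x + 3x^2, P = MC on the upward-sloping part at x* = 11.
TR = 67·11 = 737. TC = 635 + 253 = 888. Profit = 737 − 888 = -€151.
Shutting down would mean losing the fixed cost of €635, so operating at a loss of €151 is better by €484.

Profit = -€151 at x = 11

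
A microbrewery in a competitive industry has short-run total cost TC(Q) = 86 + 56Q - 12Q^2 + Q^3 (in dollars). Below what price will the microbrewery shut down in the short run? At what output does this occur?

Short-run supply begins at min AVC. From VC = 56Q - 12Q^2 + Q^3, AVC = 56 - 12Q + Q^2.
At the minimum of AVC, MC = AVC. MC = 56 - 24Q + 3Q^2; setting MC = AVC gives 2Q^2 - 12Q = 0, so Q = 6. min AVC = 20.
So the shutdown price is $20.

$20 per unit, at Q = 6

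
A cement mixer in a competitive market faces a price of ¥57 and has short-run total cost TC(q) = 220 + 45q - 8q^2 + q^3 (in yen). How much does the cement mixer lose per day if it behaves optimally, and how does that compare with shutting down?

Profit = -¥76 at q = 6

AVC = 45 - 8q + q^2; min AVC = ¥29 at q = 4. Since P = ¥57 ≥ min AVC, the firm produces.
With MC = 45 - 16q + 3q^2, P = MC on the upward-sloping part at q* = 6.
TR = 57·6 = 342. TC = 220 + 198 = 418. Profit = 342 − 418 = -¥76.
That loss of ¥76 beats the ¥220 the firm would lose by shutting down; producing recovers ¥144 of fixed cost.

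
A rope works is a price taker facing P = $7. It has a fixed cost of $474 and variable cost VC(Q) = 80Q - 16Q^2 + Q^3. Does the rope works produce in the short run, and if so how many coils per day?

From TC, MC = TC'(Q) = 80 - 32Q + 3Q^2 and AVC = VC/Q = 80 - 16Q + Q^2.
AVC hits its minimum where MC = AVC, at Q = 8, giving min AVC = 80 - 16·8 + 8^2 = $16.
Since P = $7 < min AVC = $16, price fails to cover variable cost at any output.
The firm minimizes its loss by shutting down and losing only its fixed cost of $474.

Shut down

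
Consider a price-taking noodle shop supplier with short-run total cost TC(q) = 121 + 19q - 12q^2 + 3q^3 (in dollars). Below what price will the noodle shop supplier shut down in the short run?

$7 per unit

The shutdown price is the minimum of AVC. VC = 19q - 12q^2 + 3q^3, so AVC = 19 - 12q + 3q^2.
At the minimum of AVC, MC = AVC. MC = 19 - 24q + 9q^2; setting MC = AVC gives 6q^2 - 12q = 0, so q = 2. min AVC = 7.
So the shutdown price is $7.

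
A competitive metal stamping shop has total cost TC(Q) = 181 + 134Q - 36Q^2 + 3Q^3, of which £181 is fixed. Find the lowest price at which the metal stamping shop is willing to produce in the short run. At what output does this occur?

£26 per unit, at Q = 6

Short-run supply begins at min AVC. From VC = 134Q - 36Q^2 + 3Q^3, AVC = 134 - 36Q + 3Q^2.
dAVC/dQ = -36 + 6Q = 0 gives Q = 6. min AVC = 134 - 36·6 + 3·6^2 = 26.
So the shutdown price is £26.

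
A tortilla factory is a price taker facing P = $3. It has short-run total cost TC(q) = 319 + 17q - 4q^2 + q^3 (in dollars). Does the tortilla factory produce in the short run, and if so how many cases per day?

Shut down

Variable cost is VC = 17q - 4q^2 + q^3, so AVC = VC/q = 17 - 4q + q^2 and MC = dTC/dq = 17 - 8q + 3q^2.
The AVC parabola has its vertex at q = 4/2 = 2, where AVC = 17 - 4·2 + 2^2 = $13.
Since P = $3 < min AVC = $13, price fails to cover variable cost at any output.
Best response: produce nothing and absorb the $319 fixed cost.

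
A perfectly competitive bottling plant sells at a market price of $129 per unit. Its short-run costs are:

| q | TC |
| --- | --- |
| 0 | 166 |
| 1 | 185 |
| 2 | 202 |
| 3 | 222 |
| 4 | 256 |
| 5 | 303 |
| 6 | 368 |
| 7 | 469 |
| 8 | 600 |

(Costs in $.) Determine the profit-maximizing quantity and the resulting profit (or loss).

Profit at each row (π = 129q − TC): q=0: -166; q=1: -56; q=2: 56; q=3: 165; q=4: 260; q=5: 342; q=6: 406; q=7: 434; q=8: 432.
Profit is maximized at q = 7. AVC there is 303/7 = $43.29 ≤ P, so producing beats shutting down (which would give -$166).

q = 7; profit = $434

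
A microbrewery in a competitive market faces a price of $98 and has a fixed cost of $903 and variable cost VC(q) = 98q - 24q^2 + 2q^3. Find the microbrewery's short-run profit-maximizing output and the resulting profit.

AVC = 98 - 24q + 2q^2 has its minimum $26 at q = 6; price $98 clears that bar, so the firm operates.
With MC = 98 - 48q + 6q^2, P = MC on the upward-sloping part at q* = 8.
TR = 98·8 = 784. TC = 903 + 272 = 1175. Profit = 784 − 1175 = -$391.
Shutting down would mean losing the fixed cost of $903, so operating at a loss of $391 is better by $512.

Profit = -$391 at q = 8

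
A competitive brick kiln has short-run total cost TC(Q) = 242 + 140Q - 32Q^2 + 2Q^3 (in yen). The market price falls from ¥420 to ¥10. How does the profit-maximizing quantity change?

AVC = 140 - 32Q + 2Q^2, minimized at Q = 8 where min AVC = ¥12. MC = 140 - 64Q + 6Q^2.
With P = ¥420 above the shutdown price, P = MC gives Q = 14.
At P = ¥10 < min AVC = ¥12, price no longer covers variable cost at any output, so the firm shuts down: Q = 0.

Output falls from 14 to 0 (the firm shuts down)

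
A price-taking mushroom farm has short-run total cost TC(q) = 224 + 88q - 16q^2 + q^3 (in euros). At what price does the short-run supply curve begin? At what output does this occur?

Short-run supply begins at min AVC. From VC = 88q - 16q^2 + q^3, AVC = 88 - 16q + q^2.
At the minimum of AVC, MC = AVC. MC = 88 - 32q + 3q^2; setting MC = AVC gives 2q^2 - 16q = 0, so q = 8. min AVC = 24.
For P < €24 the firm produces nothing.

€24 per unit, at q = 8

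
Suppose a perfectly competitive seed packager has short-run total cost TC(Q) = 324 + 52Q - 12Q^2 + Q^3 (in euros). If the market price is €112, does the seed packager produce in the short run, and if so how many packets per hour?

Strip out fixed cost: VC = 52Q - 12Q^2 + Q^3. Then AVC = 52 - 12Q + Q^2 and MC = 52 - 24Q + 3Q^2.
AVC hits its minimum where MC = AVC, at Q = 6, giving min AVC = 52 - 12·6 + 6^2 = €16.
Because €112 ≥ €16, revenue can cover variable cost; the firm operates.
P = MC gives -60 - 24Q + 3Q^2 = 0, with roots -2 and 10. Take the larger (rising MC): Q* = 10.
Check: AVC at Q = 10 is €32 ≤ P, so revenue covers variable cost.
Profit = P·Q − TC = 112·10 − 644 = €476.

Produce at Q = 10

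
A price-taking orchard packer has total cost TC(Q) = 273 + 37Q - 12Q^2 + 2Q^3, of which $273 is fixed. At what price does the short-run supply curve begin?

Short-run supply begins at min AVC. From VC = 37Q - 12Q^2 + 2Q^3, AVC = 37 - 12Q + 2Q^2.
At the minimum of AVC, MC = AVC. MC = 37 - 24Q + 6Q^2; setting MC = AVC gives 4Q^2 - 12Q = 0, so Q = 3. min AVC = 19.
So the shutdown price is $19.

$19 per unit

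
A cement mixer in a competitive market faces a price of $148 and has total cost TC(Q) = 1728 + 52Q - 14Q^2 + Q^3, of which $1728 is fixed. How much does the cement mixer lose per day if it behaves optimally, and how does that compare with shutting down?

AVC = 52 - 14Q + Q^2 has its minimum $3 at Q = 7; price $148 clears that bar, so the firm operates.
MC = 52 - 28Q + 3Q^2. Setting P = MC and taking the root on the rising branch gives Q* = 12.
TR = 148·12 = 1776. TC = 1728 + 336 = 2064. Profit = 1776 − 2064 = -$288.
That loss of $288 beats the $1728 the firm would lose by shutting down; producing recovers $1440 of fixed cost.

Profit = -$288 at Q = 12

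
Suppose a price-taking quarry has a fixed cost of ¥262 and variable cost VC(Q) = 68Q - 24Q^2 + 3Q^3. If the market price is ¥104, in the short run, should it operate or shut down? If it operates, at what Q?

Strip out fixed cost: VC = 68Q - 24Q^2 + 3Q^3. Then AVC = 68 - 24Q + 3Q^2 and MC = 68 - 48Q + 9Q^2.
The AVC parabola has its vertex at Q = 24/6 = 4, where AVC = 68 - 24·4 + 3·4^2 = ¥20.
Since P = ¥104 ≥ min AVC = ¥20, price covers variable cost and the firm should produce.
Set P = MC: 104 = 68 - 48Q + 9Q^2 → -36 - 48Q + 9Q^2 = 0. The roots are Q = -2/3 and Q = 6; the profit-maximizing output is on the rising part of MC, so Q* = 6.
Check: AVC at Q = 6 is ¥32 ≤ P, so revenue covers variable cost.
Profit = P·Q − TC = 104·6 − 454 = ¥170.

Produce at Q = 6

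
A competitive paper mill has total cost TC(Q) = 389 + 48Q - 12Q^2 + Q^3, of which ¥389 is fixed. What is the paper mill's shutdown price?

¥12 per unit

The firm shuts down when price falls below the minimum of average variable cost. AVC = VC/Q = 48 - 12Q + Q^2.
dAVC/dQ = -12 + 2Q = 0 gives Q = 6. min AVC = 48 - 12·6 + 6^2 = 12.
For P < ¥12 the firm produces nothing.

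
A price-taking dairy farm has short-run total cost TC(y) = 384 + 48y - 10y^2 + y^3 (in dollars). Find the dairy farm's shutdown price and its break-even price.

Shutdown price = $23; break-even price = $80

AVC = 48 - 10y + y^2; minimized at y = 5, giving min AVC = $23. That is the shutdown price.
ATC = 384/y + 48 - 10y + y^2. Setting dATC/dy = −384/y^2 − 10 + 2y = 0 gives y = 8 (since 2·8^3 − 10·8^2 = 384).
min ATC = 384/8 + 48 − 10·8 + 8^2 = $80. That is the break-even price.
For $23 ≤ P < $80 the firm produces at a loss; below $23 it shuts down.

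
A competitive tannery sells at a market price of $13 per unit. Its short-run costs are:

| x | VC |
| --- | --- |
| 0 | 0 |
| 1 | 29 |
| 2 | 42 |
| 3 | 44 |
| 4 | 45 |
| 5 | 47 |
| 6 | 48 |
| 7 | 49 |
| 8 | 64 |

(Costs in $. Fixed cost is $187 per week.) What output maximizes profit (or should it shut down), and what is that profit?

Profit at each row (π = 13x − TC): x=0: -187; x=1: -203; x=2: -203; x=3: -192; x=4: -180; x=5: -169; x=6: -157; x=7: -145; x=8: -147.
Profit is maximized at x = 7. AVC there is 49/7 = $7 ≤ P, so producing beats shutting down (which would give -$187).

x = 7; profit = -$145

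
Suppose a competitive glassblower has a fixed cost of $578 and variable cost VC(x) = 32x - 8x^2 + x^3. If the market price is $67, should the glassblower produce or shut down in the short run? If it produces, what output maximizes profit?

Produce at x = 7

Variable cost is VC = 32x - 8x^2 + x^3, so AVC = VC/x = 32 - 8x + x^2 and MC = dTC/dx = 32 - 16x + 3x^2.
AVC is minimized where dAVC/dx = -8 + 2x = 0, at x = 4; min AVC = 32 - 8·4 + 4^2 = $16.
P = $67 exceeds min AVC = $16, so the firm stays open.
Set P = MC: 67 = 32 - 16x + 3x^2 → -35 - 16x + 3x^2 = 0. The roots are x = -5/3 and x = 7; the profit-maximizing output is on the rising part of MC, so x* = 7.
Check: AVC at x = 7 is $25 ≤ P, so revenue covers variable cost.
Profit = P·x − TC = 67·7 − 753 = -$284, a loss, but smaller than the $578 fixed cost the firm would lose by shutting down.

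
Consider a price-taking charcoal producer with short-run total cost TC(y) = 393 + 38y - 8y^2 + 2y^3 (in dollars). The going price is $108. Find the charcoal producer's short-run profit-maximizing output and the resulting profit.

Profit = -$93 at y = 5

AVC = 38 - 8y + 2y^2; min AVC = $30 at y = 2. Since P = $108 ≥ min AVC, the firm produces.
With MC = 38 - 16y + 6y^2, P = MC on the upward-sloping part at y* = 5.
TR = 108·5 = 540. TC = 393 + 240 = 633. Profit = 540 − 633 = -$93.
Shutting down would mean losing the fixed cost of $393, so operating at a loss of $93 is better by $300.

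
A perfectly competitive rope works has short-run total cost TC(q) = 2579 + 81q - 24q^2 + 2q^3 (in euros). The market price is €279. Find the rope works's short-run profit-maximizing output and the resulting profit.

AVC = 81 - 24q + 2q^2; min AVC = €9 at q = 6. Since P = €279 ≥ min AVC, the firm produces.
MC = 81 - 48q + 6q^2. Setting P = MC and taking the root on the rising branch gives q* = 11.
TR = 279·11 = 3069. TC = 2579 + 649 = 3228. Profit = 3069 − 3228 = -€159.
Shutting down would mean losing the fixed cost of €2579, so operating at a loss of €159 is better by €2420.

Profit = -€159 at q = 11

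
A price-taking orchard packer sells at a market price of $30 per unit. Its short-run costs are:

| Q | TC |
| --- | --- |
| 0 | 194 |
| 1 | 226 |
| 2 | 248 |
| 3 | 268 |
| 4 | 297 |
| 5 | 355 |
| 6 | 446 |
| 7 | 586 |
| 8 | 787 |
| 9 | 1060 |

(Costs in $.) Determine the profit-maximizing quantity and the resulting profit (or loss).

Profit at each row (π = 30Q − TC): Q=0: -194; Q=1: -196; Q=2: -188; Q=3: -178; Q=4: -177; Q=5: -205; Q=6: -266; Q=7: -376; Q=8: -547; Q=9: -790.
Profit is maximized at Q = 4. AVC there is 103/4 = $25.75 ≤ P, so producing beats shutting down (which would give -$194).

Q = 4; profit = -$177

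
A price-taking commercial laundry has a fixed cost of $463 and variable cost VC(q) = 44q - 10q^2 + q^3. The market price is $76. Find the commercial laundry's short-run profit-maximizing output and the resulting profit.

AVC = 44 - 10q + q^2 has its minimum $19 at q = 5; price $76 clears that bar, so the firm operates.
With MC = 44 - 20q + 3q^2, P = MC on the upward-sloping part at q* = 8.
TR = 76·8 = 608. TC = 463 + 224 = 687. Profit = 608 − 687 = -$79.
Shutting down would mean losing the fixed cost of $463, so operating at a loss of $79 is better by $384.

Profit = -$79 at q = 8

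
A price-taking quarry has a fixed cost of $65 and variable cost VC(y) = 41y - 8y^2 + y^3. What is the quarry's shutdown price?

$25 per unit

Short-run supply begins at min AVC. From VC = 41y - 8y^2 + y^3, AVC = 41 - 8y + y^2.
At the minimum of AVC, MC = AVC. MC = 41 - 16y + 3y^2; setting MC = AVC gives 2y^2 - 8y = 0, so y = 4. min AVC = 25.
For P < $25 the firm produces nothing.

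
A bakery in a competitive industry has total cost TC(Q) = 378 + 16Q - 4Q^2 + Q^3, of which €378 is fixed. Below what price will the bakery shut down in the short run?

Short-run supply begins at min AVC. From VC = 16Q - 4Q^2 + Q^3, AVC = 16 - 4Q + Q^2.
dAVC/dQ = -4 + 2Q = 0 gives Q = 2. min AVC = 16 - 4·2 + 2^2 = 12.
The firm shuts down for any P below €12.

€12 per unit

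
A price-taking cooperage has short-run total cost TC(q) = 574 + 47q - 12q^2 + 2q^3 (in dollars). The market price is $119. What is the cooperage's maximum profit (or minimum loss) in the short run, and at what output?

AVC = 47 - 12q + 2q^2; min AVC = $29 at q = 3. Since P = $119 ≥ min AVC, the firm produces.
With MC = 47 - 24q + 6q^2, P = MC on the upward-sloping part at q* = 6.
TR = 119·6 = 714. TC = 574 + 282 = 856. Profit = 714 − 856 = -$142.
That loss of $142 beats the $574 the firm would lose by shutting down; producing recovers $432 of fixed cost.

Profit = -$142 at q = 6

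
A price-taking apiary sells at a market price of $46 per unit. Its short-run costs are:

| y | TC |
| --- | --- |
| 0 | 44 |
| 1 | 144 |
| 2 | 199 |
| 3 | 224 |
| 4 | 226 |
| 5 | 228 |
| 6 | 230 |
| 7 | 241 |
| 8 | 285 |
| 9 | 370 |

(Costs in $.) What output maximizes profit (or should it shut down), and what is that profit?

y = 8; profit = $83

Compute π = P·y − TC at each output: y=0: -44; y=1: -98; y=2: -107; y=3: -86; y=4: -42; y=5: 2; y=6: 46; y=7: 81; y=8: 83; y=9: 44.
Profit is maximized at y = 8. AVC there is 241/8 = $30.12 ≤ P, so producing beats shutting down (which would give -$44).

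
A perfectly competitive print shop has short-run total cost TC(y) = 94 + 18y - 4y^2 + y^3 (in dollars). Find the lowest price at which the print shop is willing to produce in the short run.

The firm shuts down when price falls below the minimum of average variable cost. AVC = VC/y = 18 - 4y + y^2.
At the minimum of AVC, MC = AVC. MC = 18 - 8y + 3y^2; setting MC = AVC gives 2y^2 - 4y = 0, so y = 2. min AVC = 14.
The firm shuts down for any P below $14.

$14 per unit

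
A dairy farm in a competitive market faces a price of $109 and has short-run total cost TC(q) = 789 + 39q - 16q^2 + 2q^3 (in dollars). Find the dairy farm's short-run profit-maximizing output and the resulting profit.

AVC = 39 - 16q + 2q^2 has its minimum $7 at q = 4; price $109 clears that bar, so the firm operates.
MC = 39 - 32q + 6q^2. Setting P = MC and taking the root on the rising branch gives q* = 7.
TR = 109·7 = 763. TC = 789 + 175 = 964. Profit = 763 − 964 = -$201.
That loss of $201 beats the $789 the firm would lose by shutting down; producing recovers $588 of fixed cost.

Profit = -$201 at q = 7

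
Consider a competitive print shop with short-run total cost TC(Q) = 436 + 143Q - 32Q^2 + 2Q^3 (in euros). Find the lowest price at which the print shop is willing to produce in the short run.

Short-run supply begins at min AVC. From VC = 143Q - 32Q^2 + 2Q^3, AVC = 143 - 32Q + 2Q^2.
dAVC/dQ = -32 + 4Q = 0 gives Q = 8. min AVC = 143 - 32·8 + 2·8^2 = 15.
The firm shuts down for any P below €15.

€15 per unit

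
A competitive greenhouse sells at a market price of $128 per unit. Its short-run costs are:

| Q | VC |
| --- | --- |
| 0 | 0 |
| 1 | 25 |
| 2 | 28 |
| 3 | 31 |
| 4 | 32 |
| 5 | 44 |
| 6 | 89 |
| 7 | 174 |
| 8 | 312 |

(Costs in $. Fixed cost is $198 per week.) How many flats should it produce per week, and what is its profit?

Profit at each row (π = 128Q − TC): Q=0: -198; Q=1: -95; Q=2: 30; Q=3: 155; Q=4: 282; Q=5: 398; Q=6: 481; Q=7: 524; Q=8: 514.
Profit is maximized at Q = 7. AVC there is 174/7 = $24.86 ≤ P, so producing beats shutting down (which would give -$198).

Q = 7; profit = $524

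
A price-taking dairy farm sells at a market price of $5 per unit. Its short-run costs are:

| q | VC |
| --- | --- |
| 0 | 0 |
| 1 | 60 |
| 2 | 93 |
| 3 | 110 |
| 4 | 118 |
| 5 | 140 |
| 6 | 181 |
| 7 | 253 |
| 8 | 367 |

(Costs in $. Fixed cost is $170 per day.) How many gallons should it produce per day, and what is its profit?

q = 0 (shut down); profit = -$170

Profit at each row (π = 5q − TC): q=0: -170; q=1: -225; q=2: -253; q=3: -265; q=4: -268; q=5: -285; q=6: -321; q=7: -388; q=8: -497.
Profit is highest at q = 0. Equivalently, the lowest AVC in the table is 140/5 ≈ $28 at q = 5, and P = $5 falls below it — price never covers variable cost, so the firm shuts down and loses only its fixed cost.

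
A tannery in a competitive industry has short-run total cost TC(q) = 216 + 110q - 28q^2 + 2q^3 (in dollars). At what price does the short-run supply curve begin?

Short-run supply begins at min AVC. From VC = 110q - 28q^2 + 2q^3, AVC = 110 - 28q + 2q^2.
dAVC/dq = -28 + 4q = 0 gives q = 7. min AVC = 110 - 28·7 + 2·7^2 = 12.
The firm shuts down for any P below $12.

$12 per unit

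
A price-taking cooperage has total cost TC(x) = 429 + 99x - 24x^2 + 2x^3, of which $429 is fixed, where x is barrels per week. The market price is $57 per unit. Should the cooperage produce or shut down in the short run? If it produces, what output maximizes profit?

Produce at x = 7

Variable cost is VC = 99x - 24x^2 + 2x^3, so AVC = VC/x = 99 - 24x + 2x^2 and MC = dTC/dx = 99 - 48x + 6x^2.
AVC is minimized where dAVC/dx = -24 + 4x = 0, at x = 6; min AVC = 99 - 24·6 + 2·6^2 = $27.
Since P = $57 ≥ min AVC = $27, price covers variable cost and the firm should produce.
Set P = MC: 57 = 99 - 48x + 6x^2 → 42 - 48x + 6x^2 = 0. The roots are x = 1 and x = 7; the profit-maximizing output is on the rising part of MC, so x* = 7.
Check: AVC at x = 7 is $29 ≤ P, so revenue covers variable cost.
Profit = P·x − TC = 57·7 − 632 = -$233, a loss, but smaller than the $429 fixed cost the firm would lose by shutting down.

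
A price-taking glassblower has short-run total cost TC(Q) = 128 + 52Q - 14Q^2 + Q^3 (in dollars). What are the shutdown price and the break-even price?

Shutdown price = min AVC. AVC = 52 - 14Q + Q^2, with vertex at Q = 7 and minimum $3.
ATC = 128/Q + 52 - 14Q + Q^2. Setting dATC/dQ = −128/Q^2 − 14 + 2Q = 0 gives Q = 8 (since 2·8^3 − 14·8^2 = 128).
min ATC = 128/8 + 52 − 14·8 + 8^2 = $20. That is the break-even price.
Between these two prices the firm operates at a loss; above $20 it earns a profit.

Shutdown price = $3; break-even price = $20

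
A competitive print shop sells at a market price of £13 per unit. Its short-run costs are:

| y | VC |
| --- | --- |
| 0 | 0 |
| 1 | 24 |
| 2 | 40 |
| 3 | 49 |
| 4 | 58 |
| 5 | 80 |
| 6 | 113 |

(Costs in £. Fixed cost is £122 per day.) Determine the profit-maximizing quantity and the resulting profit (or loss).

Profit at each row (π = 13y − TC): y=0: -122; y=1: -133; y=2: -136; y=3: -132; y=4: -128; y=5: -137; y=6: -157.
Profit is highest at y = 0. Equivalently, the lowest AVC in the table is 58/4 ≈ £14.50 at y = 4, and P = £13 falls below it — price never covers variable cost, so the firm shuts down and loses only its fixed cost.

y = 0 (shut down); profit = -£122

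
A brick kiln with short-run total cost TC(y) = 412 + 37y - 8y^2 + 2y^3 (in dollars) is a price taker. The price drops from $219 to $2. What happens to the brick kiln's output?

Output falls from 7 to 0 (the firm shuts down)

AVC = 37 - 8y + 2y^2, minimized at y = 2 where min AVC = $29. MC = 37 - 16y + 6y^2.
With P = $219 above the shutdown price, P = MC gives y = 7.
At P = $2 < min AVC = $29, price no longer covers variable cost at any output, so the firm shuts down: y = 0.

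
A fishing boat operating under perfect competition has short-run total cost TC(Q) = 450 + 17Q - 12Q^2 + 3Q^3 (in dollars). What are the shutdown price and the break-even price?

AVC = 17 - 12Q + 3Q^2; minimized at Q = 2, giving min AVC = $5. That is the shutdown price.
ATC = 450/Q + 17 - 12Q + 3Q^2. Setting dATC/dQ = −450/Q^2 − 12 + 6Q = 0 gives Q = 5 (since 6·5^3 − 12·5^2 = 450).
min ATC = 450/5 + 17 − 12·5 + 3·5^2 = $122. That is the break-even price.
Between these two prices the firm operates at a loss; above $122 it earns a profit.

Shutdown price = $5; break-even price = $122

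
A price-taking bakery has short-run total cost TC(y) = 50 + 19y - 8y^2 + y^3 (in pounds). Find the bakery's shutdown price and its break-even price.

Shutdown price = min AVC. AVC = 19 - 8y + y^2, with vertex at y = 4 and minimum £3.
ATC = 50/y + 19 - 8y + y^2. Setting dATC/dy = −50/y^2 − 8 + 2y = 0 gives y = 5 (since 2·5^3 − 8·5^2 = 50).
min ATC = 50/5 + 19 − 8·5 + 5^2 = £14. That is the break-even price.
For £3 ≤ P < £14 the firm produces at a loss; below £3 it shuts down.

Shutdown price = £3; break-even price = £14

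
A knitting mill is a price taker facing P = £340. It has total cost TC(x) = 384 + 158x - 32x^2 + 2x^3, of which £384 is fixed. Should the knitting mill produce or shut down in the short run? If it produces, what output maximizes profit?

Produce at x = 13

Variable cost is VC = 158x - 32x^2 + 2x^3, so AVC = VC/x = 158 - 32x + 2x^2 and MC = dTC/dx = 158 - 64x + 6x^2.
AVC hits its minimum where MC = AVC, at x = 8, giving min AVC = 158 - 32·8 + 2·8^2 = £30.
P = £340 exceeds min AVC = £30, so the firm stays open.
P = MC gives -182 - 64x + 6x^2 = 0, with roots -7/3 and 13. Take the larger (rising MC): x* = 13.
Check: AVC at x = 13 is £80 ≤ P, so revenue covers variable cost.
Profit = P·x − TC = 340·13 − 1424 = £2996.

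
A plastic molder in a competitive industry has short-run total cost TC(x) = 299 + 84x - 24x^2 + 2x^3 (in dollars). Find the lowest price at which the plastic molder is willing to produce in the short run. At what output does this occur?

Short-run supply begins at min AVC. From VC = 84x - 24x^2 + 2x^3, AVC = 84 - 24x + 2x^2.
At the minimum of AVC, MC = AVC. MC = 84 - 48x + 6x^2; setting MC = AVC gives 4x^2 - 24x = 0, so x = 6. min AVC = 12.
So the shutdown price is $12.

$12 per unit, at x = 6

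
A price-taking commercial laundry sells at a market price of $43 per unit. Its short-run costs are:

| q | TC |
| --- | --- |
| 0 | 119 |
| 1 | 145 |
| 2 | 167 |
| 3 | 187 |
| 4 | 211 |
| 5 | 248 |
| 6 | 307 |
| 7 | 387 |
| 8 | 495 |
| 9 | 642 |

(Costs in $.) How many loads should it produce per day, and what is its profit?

q = 5; profit = -$33

Profit at each row (π = 43q − TC): q=0: -119; q=1: -102; q=2: -81; q=3: -58; q=4: -39; q=5: -33; q=6: -49; q=7: -86; q=8: -151; q=9: -255.
Profit is maximized at q = 5. AVC there is 129/5 = $25.80 ≤ P, so producing beats shutting down (which would give -$119).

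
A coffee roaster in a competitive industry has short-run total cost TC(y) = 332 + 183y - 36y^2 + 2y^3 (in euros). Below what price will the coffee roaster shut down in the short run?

Short-run supply begins at min AVC. From VC = 183y - 36y^2 + 2y^3, AVC = 183 - 36y + 2y^2.
dAVC/dy = -36 + 4y = 0 gives y = 9. min AVC = 183 - 36·9 + 2·9^2 = 21.
So the shutdown price is €21.

€21 per unit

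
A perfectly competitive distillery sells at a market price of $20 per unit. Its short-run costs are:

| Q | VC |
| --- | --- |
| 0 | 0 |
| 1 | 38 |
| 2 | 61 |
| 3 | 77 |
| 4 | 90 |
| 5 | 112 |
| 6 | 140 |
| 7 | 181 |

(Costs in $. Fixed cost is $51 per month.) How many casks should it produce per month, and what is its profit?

Q = 0 (shut down); profit = -$51

Compute π = P·Q − TC at each output: Q=0: -51; Q=1: -69; Q=2: -72; Q=3: -68; Q=4: -61; Q=5: -63; Q=6: -71; Q=7: -92.
Profit is highest at Q = 0. Equivalently, the lowest AVC in the table is 112/5 ≈ $22.40 at Q = 5, and P = $20 falls below it — price never covers variable cost, so the firm shuts down and loses only its fixed cost.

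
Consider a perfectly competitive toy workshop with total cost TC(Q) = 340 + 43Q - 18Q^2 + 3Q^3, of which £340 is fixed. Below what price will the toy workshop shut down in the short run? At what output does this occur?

Short-run supply begins at min AVC. From VC = 43Q - 18Q^2 + 3Q^3, AVC = 43 - 18Q + 3Q^2.
At the minimum of AVC, MC = AVC. MC = 43 - 36Q + 9Q^2; setting MC = AVC gives 6Q^2 - 18Q = 0, so Q = 3. min AVC = 16.
For P < £16 the firm produces nothing.

£16 per unit, at Q = 3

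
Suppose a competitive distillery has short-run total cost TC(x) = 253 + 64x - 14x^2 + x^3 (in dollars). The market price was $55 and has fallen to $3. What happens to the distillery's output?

MC = 64 - 28x + 3x^2; the shutdown threshold is min AVC = $15 (at x = 7).
With P = $55 above the shutdown price, P = MC gives x = 9.
At P = $3 < min AVC = $15, price no longer covers variable cost at any output, so the firm shuts down: x = 0.

Output falls from 9 to 0 (the firm shuts down)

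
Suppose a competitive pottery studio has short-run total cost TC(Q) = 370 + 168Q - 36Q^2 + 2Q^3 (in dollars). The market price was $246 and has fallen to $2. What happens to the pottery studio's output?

Output falls from 13 to 0 (the firm shuts down)

MC = 168 - 72Q + 6Q^2; the shutdown threshold is min AVC = $6 (at Q = 9).
At P = $246 ≥ min AVC, set P = MC on the rising branch: Q = 13.
At P = $2 < min AVC = $6, price no longer covers variable cost at any output, so the firm shuts down: Q = 0.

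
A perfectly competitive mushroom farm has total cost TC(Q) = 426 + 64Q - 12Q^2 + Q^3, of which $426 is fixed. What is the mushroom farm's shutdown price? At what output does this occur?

The shutdown price is the minimum of AVC. VC = 64Q - 12Q^2 + Q^3, so AVC = 64 - 12Q + Q^2.
At the minimum of AVC, MC = AVC. MC = 64 - 24Q + 3Q^2; setting MC = AVC gives 2Q^2 - 12Q = 0, so Q = 6. min AVC = 28.
For P < $28 the firm produces nothing.

$28 per unit, at Q = 6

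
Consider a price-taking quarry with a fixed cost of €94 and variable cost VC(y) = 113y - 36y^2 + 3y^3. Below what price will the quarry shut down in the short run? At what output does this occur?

€5 per unit, at y = 6

Short-run supply begins at min AVC. From VC = 113y - 36y^2 + 3y^3, AVC = 113 - 36y + 3y^2.
dAVC/dy = -36 + 6y = 0 gives y = 6. min AVC = 113 - 36·6 + 3·6^2 = 5.
The firm shuts down for any P below €5.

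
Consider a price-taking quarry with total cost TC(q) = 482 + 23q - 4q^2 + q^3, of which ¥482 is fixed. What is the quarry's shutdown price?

The shutdown price is the minimum of AVC. VC = 23q - 4q^2 + q^3, so AVC = 23 - 4q + q^2.
dAVC/dq = -4 + 2q = 0 gives q = 2. min AVC = 23 - 4·2 + 2^2 = 19.
So the shutdown price is ¥19.

¥19 per unit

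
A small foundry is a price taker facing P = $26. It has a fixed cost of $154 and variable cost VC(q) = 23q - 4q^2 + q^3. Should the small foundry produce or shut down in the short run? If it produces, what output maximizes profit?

From TC, MC = TC'(q) = 23 - 8q + 3q^2 and AVC = VC/q = 23 - 4q + q^2.
AVC is minimized where dAVC/dq = -4 + 2q = 0, at q = 2; min AVC = 23 - 4·2 + 2^2 = $19.
Because $26 ≥ $19, revenue can cover variable cost; the firm operates.
Solving P = MC: -3 - 8q + 3q^2 = 0 ⇒ q = -1/3 or 3. On the upward-sloping branch, q* = 3.
Check: AVC at q = 3 is $20 ≤ P, so revenue covers variable cost.
Profit = P·q − TC = 26·3 − 214 = -$136, a loss, but smaller than the $154 fixed cost the firm would lose by shutting down.

Produce at q = 3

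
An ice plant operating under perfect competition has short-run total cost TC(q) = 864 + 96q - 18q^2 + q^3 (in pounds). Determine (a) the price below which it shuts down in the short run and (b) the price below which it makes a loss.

Shutdown price = £15; break-even price = £96

Shutdown price = min AVC. AVC = 96 - 18q + q^2, with vertex at q = 9 and minimum £15.
ATC = 864/q + 96 - 18q + q^2. Setting dATC/dq = −864/q^2 − 18 + 2q = 0 gives q = 12 (since 2·12^3 − 18·12^2 = 864).
min ATC = 864/12 + 96 − 18·12 + 12^2 = £96. That is the break-even price.
For £15 ≤ P < £96 the firm produces at a loss; below £15 it shuts down.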